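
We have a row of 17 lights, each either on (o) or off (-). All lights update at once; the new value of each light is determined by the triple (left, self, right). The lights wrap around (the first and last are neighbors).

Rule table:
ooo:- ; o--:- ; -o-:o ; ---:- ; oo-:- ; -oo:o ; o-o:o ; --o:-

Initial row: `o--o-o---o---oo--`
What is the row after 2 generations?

o--o-----o---o---

o--ooo---o---o---
o--o-----o---o---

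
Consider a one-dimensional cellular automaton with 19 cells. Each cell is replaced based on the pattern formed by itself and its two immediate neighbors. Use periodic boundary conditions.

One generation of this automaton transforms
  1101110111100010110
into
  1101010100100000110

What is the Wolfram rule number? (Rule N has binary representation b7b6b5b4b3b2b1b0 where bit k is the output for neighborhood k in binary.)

position 4: 111 → 0  (bit 7 = 0)
position 1: 110 → 1  (bit 6 = 1)
position 2: 101 → 0  (bit 5 = 0)
position 11: 100 → 0  (bit 4 = 0)
position 0: 011 → 1  (bit 3 = 1)
position 14: 010 → 0  (bit 2 = 0)
position 13: 001 → 0  (bit 1 = 0)
position 12: 000 → 0  (bit 0 = 0)
bits b7..b0 = 01001000 = 72

72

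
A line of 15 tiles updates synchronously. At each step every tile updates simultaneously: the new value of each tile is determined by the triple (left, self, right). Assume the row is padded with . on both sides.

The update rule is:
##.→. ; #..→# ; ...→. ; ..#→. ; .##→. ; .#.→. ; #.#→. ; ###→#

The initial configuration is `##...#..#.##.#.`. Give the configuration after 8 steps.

..#...#.......#
...#...#.......
....#...#......
.....#...#.....
......#...#....
.......#...#...
........#...#..
.........#...#.

.........#...#.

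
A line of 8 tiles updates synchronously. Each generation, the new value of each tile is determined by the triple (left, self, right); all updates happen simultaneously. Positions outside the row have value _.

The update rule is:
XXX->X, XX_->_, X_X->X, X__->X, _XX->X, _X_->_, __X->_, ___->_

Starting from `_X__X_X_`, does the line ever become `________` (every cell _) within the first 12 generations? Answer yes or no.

generation 1: __X__X_X
generation 2: ___X__X_
generation 3: ____X__X
generation 4: _____X__
generation 5: ______X_
generation 6: _______X
generation 7: ________
all cells are _ at generation 7

yes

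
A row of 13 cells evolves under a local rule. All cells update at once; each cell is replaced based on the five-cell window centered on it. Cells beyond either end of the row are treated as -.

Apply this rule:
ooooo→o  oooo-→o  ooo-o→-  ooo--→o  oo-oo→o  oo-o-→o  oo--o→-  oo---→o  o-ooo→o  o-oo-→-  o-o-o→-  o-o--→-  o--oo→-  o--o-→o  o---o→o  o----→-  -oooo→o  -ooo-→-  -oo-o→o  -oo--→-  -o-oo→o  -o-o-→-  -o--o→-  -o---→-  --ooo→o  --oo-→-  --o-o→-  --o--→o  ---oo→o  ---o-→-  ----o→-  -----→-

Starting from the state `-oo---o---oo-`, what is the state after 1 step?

o--oo-o-oo--o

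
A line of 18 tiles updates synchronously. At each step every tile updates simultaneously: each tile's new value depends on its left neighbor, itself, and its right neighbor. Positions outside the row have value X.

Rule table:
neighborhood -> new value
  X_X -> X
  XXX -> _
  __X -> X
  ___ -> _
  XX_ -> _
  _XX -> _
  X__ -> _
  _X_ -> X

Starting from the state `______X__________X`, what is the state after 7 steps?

step 1: _____XX_________X_
step 2: ____X__________XXX
step 3: ___XX_________X___
step 4: __X__________XX__X
step 5: _XX_________X___X_
step 6: X__________XX__XXX
step 7: __________X___X___

__________X___X___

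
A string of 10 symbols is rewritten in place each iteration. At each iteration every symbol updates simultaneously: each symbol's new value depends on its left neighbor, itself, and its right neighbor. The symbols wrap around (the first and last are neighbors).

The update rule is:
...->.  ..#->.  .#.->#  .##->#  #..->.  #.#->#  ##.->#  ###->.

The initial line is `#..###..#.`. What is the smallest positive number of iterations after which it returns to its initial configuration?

2

#..#.#..##
#..###..#.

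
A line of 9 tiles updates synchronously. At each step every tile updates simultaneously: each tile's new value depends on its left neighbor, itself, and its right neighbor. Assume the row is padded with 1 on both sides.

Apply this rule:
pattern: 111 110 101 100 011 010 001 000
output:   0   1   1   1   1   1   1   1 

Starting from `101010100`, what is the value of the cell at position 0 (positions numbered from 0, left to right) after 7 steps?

1

111111111
000000000
111111111  (repeats step 1; period 2)
step 7: 111111111
position 0 holds 1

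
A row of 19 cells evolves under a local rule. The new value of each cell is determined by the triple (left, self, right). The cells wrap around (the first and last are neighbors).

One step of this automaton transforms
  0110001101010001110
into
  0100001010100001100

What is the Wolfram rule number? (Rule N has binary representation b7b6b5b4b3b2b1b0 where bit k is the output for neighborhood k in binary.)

168

position 16: 111 → 1  (bit 7 = 1)
position 2: 110 → 0  (bit 6 = 0)
position 8: 101 → 1  (bit 5 = 1)
position 3: 100 → 0  (bit 4 = 0)
position 1: 011 → 1  (bit 3 = 1)
position 9: 010 → 0  (bit 2 = 0)
position 0: 001 → 0  (bit 1 = 0)
position 4: 000 → 0  (bit 0 = 0)
bits b7..b0 = 10101000 = 168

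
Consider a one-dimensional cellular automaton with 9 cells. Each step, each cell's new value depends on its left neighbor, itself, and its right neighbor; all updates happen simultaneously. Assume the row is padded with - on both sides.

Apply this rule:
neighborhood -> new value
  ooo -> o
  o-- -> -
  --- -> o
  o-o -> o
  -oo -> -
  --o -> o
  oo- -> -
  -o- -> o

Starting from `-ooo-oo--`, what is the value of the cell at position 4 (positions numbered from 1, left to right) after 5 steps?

o

o-o-o---o
ooooo-ooo
-ooo-o-o-
o-o-oooo-
oooo-oo--
position 4 holds o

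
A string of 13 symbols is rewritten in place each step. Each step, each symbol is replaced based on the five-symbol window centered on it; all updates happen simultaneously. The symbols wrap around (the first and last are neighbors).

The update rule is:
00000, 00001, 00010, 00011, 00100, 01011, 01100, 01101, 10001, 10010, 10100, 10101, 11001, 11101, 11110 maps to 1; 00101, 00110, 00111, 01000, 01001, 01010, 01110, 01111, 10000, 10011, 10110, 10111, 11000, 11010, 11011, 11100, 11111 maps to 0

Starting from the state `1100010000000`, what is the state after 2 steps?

0110001000011

0101110011111
0110001000011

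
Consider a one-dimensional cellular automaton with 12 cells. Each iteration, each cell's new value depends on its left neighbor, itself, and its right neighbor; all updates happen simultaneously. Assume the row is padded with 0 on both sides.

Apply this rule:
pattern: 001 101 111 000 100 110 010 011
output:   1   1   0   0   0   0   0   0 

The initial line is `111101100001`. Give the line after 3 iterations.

001000001000

000010000010
000100000100
001000001000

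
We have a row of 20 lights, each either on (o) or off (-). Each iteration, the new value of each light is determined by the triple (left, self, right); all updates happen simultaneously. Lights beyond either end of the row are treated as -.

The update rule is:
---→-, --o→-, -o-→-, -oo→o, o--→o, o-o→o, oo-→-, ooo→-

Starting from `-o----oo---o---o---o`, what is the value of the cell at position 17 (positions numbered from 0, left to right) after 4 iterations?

--o---o-o---o---o---
---o---o-o---o---o--
----o---o-o---o---o-
-----o---o-o---o---o
position 17 holds -

-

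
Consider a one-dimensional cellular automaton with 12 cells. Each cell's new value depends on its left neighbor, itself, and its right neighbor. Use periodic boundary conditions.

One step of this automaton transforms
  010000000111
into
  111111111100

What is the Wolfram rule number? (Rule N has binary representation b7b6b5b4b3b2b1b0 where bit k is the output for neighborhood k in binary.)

position 10: 111 → 0  (bit 7 = 0)
position 11: 110 → 0  (bit 6 = 0)
position 0: 101 → 1  (bit 5 = 1)
position 2: 100 → 1  (bit 4 = 1)
position 9: 011 → 1  (bit 3 = 1)
position 1: 010 → 1  (bit 2 = 1)
position 8: 001 → 1  (bit 1 = 1)
position 3: 000 → 1  (bit 0 = 1)
bits b7..b0 = 00111111 = 63

63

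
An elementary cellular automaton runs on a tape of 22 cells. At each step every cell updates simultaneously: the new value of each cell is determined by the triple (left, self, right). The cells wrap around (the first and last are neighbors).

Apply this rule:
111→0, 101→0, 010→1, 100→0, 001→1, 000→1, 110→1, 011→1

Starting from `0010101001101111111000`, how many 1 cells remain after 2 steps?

12

1110101011101000001011
0010101010101011111010
count of 1: 12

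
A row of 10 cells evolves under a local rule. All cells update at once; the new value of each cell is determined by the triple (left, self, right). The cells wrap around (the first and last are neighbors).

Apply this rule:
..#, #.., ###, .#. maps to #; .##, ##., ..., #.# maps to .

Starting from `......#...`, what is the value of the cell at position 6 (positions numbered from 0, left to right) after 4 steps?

#

.....###..
....#.#.#.
...##.#.##
#.#...#...
position 6 holds #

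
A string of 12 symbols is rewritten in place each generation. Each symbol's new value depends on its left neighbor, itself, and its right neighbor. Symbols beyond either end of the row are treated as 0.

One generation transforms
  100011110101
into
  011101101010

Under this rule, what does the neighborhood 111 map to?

1

At position 5 the neighborhood is 111; the next row has 1 there.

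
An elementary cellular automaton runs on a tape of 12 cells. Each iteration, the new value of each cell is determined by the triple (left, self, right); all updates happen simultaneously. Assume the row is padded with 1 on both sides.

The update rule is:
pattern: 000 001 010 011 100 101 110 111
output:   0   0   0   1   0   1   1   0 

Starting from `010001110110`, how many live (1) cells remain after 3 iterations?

3

100001011111
100000110000
100000110000
count of 1: 3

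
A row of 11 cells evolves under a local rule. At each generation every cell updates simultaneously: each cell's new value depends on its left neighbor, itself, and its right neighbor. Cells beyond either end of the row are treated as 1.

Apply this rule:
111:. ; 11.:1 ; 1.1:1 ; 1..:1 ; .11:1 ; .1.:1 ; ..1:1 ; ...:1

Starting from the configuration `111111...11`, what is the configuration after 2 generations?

111111...11

.....11111.
111111...11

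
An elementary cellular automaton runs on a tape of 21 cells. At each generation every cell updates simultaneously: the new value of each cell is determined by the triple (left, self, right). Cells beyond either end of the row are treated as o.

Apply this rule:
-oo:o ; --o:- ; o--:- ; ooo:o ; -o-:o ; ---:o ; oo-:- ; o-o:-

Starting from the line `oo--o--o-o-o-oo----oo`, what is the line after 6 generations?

generation 1: o---o--o-o-o-o--oo-oo
generation 2: --o-o--o-o-o-o--o--oo
generation 3: --o-o--o-o-o-o--o--oo  (fixed point — unchanged through generation 6)

--o-o--o-o-o-o--o--oo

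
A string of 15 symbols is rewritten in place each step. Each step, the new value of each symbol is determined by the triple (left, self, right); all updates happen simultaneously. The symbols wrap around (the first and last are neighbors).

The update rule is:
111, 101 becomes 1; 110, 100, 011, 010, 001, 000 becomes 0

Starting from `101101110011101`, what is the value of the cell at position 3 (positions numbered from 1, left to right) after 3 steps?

step 1: 010010100001010
step 2: 000001000000100
step 3: 000000000000000
position 3 holds 0

0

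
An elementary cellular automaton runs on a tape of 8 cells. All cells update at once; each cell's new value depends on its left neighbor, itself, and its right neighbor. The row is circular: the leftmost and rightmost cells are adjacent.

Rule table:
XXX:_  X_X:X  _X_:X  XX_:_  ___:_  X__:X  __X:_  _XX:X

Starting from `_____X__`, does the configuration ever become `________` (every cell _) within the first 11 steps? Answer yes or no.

yes

_____XX_
_____X_X
X____XXX
_X___X__
_XX__XX_
_X_X_X_X
XXXXXXXX
________
all cells are _ at step 8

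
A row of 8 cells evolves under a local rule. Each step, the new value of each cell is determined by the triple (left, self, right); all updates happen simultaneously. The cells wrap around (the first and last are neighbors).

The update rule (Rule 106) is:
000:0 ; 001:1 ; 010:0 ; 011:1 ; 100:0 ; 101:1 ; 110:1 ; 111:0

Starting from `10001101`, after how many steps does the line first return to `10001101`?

15

10011111
10110000
01110001
11010010
11100101
00101011
01010111
10101101
11011111
01110000
11010000
11100001
00100011
01000111
10001101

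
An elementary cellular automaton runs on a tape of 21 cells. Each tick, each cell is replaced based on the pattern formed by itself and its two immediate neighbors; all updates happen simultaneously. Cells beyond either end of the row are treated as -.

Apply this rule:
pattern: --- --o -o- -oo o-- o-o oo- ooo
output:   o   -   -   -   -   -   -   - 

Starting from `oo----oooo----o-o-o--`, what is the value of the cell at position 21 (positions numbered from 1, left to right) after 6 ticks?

tick 1: ---oo------oo-------o
tick 2: oo----oooo----ooooo--
tick 3: ---oo------oo-------o  (repeats tick 1; period 2)
tick 6: oo----oooo----ooooo--
position 21 holds -

-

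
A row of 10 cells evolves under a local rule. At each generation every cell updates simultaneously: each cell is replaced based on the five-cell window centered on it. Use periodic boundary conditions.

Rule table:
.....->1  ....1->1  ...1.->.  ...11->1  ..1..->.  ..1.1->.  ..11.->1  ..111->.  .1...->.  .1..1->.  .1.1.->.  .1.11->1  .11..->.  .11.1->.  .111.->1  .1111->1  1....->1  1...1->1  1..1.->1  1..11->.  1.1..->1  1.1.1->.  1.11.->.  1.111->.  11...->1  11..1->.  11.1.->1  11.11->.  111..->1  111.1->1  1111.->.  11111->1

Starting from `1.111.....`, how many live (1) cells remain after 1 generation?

generation 1: .1.111111.
count of 1: 7

7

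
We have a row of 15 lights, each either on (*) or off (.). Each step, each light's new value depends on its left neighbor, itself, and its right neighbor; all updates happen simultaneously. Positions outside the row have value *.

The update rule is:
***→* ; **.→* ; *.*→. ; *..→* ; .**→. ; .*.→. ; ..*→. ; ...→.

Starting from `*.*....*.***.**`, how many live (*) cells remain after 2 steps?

5

step 1: *..*......**..*
step 2: **..*......**..
count of *: 5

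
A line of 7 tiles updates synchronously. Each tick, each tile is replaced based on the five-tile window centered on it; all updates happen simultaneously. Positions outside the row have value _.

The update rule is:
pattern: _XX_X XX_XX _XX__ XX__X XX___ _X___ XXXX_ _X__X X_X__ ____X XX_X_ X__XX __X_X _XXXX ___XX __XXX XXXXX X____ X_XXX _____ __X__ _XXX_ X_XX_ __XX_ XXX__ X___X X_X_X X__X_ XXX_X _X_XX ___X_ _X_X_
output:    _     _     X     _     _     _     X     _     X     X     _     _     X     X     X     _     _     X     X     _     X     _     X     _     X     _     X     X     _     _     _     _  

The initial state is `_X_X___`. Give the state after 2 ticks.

_X_X_X_

tick 1: _X_X_X_
tick 2: _X_X_X_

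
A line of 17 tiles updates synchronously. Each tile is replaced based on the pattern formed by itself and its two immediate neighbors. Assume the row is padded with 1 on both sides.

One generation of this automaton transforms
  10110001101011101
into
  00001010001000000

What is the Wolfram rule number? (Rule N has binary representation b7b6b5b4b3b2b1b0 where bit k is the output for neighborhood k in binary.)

22

position 13: 111 → 0  (bit 7 = 0)
position 0: 110 → 0  (bit 6 = 0)
position 1: 101 → 0  (bit 5 = 0)
position 4: 100 → 1  (bit 4 = 1)
position 2: 011 → 0  (bit 3 = 0)
position 10: 010 → 1  (bit 2 = 1)
position 6: 001 → 1  (bit 1 = 1)
position 5: 000 → 0  (bit 0 = 0)
bits b7..b0 = 00010110 = 22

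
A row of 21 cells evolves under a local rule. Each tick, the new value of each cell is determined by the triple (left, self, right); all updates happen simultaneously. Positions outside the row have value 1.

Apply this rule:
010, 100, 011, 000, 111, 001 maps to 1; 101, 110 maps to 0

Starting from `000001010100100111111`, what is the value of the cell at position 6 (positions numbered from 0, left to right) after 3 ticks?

1

tick 1: 111111010111111111111
tick 2: 111110010111111111111
tick 3: 111101110111111111111
position 6 holds 1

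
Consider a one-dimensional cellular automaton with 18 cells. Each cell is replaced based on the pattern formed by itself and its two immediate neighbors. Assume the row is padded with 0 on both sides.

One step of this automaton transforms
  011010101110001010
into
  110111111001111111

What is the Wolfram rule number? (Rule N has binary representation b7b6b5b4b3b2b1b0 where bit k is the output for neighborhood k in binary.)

position 9: 111 → 0  (bit 7 = 0)
position 2: 110 → 0  (bit 6 = 0)
position 3: 101 → 1  (bit 5 = 1)
position 11: 100 → 1  (bit 4 = 1)
position 1: 011 → 1  (bit 3 = 1)
position 4: 010 → 1  (bit 2 = 1)
position 0: 001 → 1  (bit 1 = 1)
position 12: 000 → 1  (bit 0 = 1)
bits b7..b0 = 00111111 = 63

63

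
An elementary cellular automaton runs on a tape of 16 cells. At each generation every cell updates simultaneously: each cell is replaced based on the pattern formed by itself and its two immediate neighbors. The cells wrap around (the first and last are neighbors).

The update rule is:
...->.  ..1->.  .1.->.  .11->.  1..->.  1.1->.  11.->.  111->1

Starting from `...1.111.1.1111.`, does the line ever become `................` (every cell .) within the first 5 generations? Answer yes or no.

......1.....11..
................
all cells are . at generation 2

yes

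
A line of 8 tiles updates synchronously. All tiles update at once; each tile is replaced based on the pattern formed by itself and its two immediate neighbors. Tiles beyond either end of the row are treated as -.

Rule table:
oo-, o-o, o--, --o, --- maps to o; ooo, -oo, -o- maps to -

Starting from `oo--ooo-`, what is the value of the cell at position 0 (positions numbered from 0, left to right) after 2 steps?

step 1: -ooo--oo
step 2: o--ooo-o
position 0 holds o

o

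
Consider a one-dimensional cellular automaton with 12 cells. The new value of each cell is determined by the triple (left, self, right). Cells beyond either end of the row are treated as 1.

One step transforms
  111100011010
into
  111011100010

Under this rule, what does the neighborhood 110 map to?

At position 3 the neighborhood is 110; the next row has 0 there.

0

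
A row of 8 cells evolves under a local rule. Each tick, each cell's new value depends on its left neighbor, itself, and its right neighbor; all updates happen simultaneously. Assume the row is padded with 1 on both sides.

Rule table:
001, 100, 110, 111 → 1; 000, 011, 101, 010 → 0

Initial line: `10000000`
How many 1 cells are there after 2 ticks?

tick 1: 11000001
tick 2: 11100010
count of 1: 4

4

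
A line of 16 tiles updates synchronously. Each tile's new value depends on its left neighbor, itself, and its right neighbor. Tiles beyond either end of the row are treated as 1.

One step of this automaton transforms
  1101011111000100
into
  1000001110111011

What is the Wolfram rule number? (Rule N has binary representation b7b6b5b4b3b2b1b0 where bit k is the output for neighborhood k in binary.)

position 0: 111 → 1  (bit 7 = 1)
position 1: 110 → 0  (bit 6 = 0)
position 2: 101 → 0  (bit 5 = 0)
position 10: 100 → 1  (bit 4 = 1)
position 5: 011 → 0  (bit 3 = 0)
position 3: 010 → 0  (bit 2 = 0)
position 12: 001 → 1  (bit 1 = 1)
position 11: 000 → 1  (bit 0 = 1)
bits b7..b0 = 10010011 = 147

147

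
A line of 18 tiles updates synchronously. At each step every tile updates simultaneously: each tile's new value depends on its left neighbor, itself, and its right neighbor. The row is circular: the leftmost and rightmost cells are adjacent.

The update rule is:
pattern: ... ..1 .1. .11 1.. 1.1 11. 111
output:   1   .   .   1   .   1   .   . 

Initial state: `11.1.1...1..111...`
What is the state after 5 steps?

...1......111.1...

1.1.1..1....1...1.
.1.1.....11...1..1
1.1..111.1..1.....
.1...1..1.....111.
...1......111.1...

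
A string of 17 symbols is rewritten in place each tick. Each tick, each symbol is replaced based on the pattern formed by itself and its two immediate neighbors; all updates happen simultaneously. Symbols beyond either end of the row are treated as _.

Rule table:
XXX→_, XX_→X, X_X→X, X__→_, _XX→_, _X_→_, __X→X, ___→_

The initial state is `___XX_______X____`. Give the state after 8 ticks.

____X____________

tick 1: __X_X______X_____
tick 2: _X_X______X______
tick 3: X_X______X_______
tick 4: _X______X________
tick 5: X______X_________
tick 6: ______X__________
tick 7: _____X___________
tick 8: ____X____________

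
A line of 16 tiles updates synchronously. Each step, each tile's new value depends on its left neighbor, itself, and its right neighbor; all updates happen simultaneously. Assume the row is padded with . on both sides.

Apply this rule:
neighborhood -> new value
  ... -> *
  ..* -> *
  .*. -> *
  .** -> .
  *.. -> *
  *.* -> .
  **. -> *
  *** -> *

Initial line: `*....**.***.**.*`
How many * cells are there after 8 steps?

10

*****.*..**..*.*
.****.***.****.*
*.***..**..***.*
*..****.***.**.*
***.***..**..*.*
.**..****.****.*
*.***.***..***.*
*..**..****.**.*
count of *: 10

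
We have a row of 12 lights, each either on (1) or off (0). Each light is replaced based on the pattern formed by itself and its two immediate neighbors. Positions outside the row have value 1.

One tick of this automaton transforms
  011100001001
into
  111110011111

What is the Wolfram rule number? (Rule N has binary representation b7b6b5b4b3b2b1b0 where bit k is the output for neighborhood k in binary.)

position 2: 111 → 1  (bit 7 = 1)
position 3: 110 → 1  (bit 6 = 1)
position 0: 101 → 1  (bit 5 = 1)
position 4: 100 → 1  (bit 4 = 1)
position 1: 011 → 1  (bit 3 = 1)
position 8: 010 → 1  (bit 2 = 1)
position 7: 001 → 1  (bit 1 = 1)
position 5: 000 → 0  (bit 0 = 0)
bits b7..b0 = 11111110 = 254

254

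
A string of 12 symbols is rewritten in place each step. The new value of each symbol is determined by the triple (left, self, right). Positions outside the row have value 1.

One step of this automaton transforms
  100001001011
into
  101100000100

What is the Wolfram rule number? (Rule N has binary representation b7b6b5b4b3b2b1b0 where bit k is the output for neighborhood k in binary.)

97

position 11: 111 → 0  (bit 7 = 0)
position 0: 110 → 1  (bit 6 = 1)
position 9: 101 → 1  (bit 5 = 1)
position 1: 100 → 0  (bit 4 = 0)
position 10: 011 → 0  (bit 3 = 0)
position 5: 010 → 0  (bit 2 = 0)
position 4: 001 → 0  (bit 1 = 0)
position 2: 000 → 1  (bit 0 = 1)
bits b7..b0 = 01100001 = 97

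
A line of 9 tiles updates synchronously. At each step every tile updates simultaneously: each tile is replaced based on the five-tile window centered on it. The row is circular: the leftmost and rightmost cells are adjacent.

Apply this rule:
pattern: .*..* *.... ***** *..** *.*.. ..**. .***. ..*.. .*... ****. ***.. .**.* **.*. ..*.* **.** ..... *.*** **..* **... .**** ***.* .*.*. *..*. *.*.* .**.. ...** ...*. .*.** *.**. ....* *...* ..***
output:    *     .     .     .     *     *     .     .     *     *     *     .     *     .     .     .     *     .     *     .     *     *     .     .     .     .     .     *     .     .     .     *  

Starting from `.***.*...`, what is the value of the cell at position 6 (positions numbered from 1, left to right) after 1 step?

step 1: .*.****..
position 6 holds *

*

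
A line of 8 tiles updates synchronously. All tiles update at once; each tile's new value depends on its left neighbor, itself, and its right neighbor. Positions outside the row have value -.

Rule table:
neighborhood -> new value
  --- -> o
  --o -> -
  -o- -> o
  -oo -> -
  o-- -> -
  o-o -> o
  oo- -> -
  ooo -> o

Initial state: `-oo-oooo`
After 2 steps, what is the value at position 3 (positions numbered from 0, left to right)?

o

step 1: ---o-oo-
step 2: oo-oo---
position 3 holds o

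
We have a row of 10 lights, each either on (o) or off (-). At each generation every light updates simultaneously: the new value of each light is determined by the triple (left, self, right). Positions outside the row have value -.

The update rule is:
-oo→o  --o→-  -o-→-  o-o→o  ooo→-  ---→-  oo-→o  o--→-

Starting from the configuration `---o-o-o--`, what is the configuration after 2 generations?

----o-o---
-----o----

-----o----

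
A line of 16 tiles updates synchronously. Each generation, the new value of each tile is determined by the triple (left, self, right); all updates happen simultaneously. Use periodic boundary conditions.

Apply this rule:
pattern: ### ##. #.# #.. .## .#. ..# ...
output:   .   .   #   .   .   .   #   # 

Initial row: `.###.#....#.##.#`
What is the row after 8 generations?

generation 1: #...#..###.#..#.
generation 2: ..##..#...#..#.#
generation 3: .#...#..##..#.#.
generation 4: #..##..#...#.#..
generation 5: ..#...#..##.#..#
generation 6: .#..##..#..#..#.
generation 7: #..#...#..#..#..
generation 8: ..#..##..#..#..#

..#..##..#..#..#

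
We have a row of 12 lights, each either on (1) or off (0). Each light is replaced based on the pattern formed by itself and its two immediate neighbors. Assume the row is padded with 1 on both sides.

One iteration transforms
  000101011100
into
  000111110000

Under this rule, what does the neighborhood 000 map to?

At position 1 the neighborhood is 000; the next row has 0 there.

0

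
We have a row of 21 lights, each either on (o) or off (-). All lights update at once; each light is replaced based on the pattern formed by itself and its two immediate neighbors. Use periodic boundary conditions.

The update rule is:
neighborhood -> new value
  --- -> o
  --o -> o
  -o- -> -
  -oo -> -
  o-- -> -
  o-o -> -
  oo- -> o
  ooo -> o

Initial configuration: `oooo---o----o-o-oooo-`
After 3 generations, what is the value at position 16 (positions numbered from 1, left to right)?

-ooo-oo--ooo-----ooo-
o-oo--o-o-oo-oooo-oo-
---o-o-----o--ooo--o-
position 16 holds o

o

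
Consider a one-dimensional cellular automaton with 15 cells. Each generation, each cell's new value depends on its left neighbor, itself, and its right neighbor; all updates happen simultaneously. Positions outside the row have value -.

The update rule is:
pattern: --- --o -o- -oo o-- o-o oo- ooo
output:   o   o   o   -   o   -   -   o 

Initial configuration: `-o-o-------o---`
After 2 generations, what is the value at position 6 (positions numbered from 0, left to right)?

generation 1: oo-oooooooooooo
generation 2: ----oooooooooo-
position 6 holds o

o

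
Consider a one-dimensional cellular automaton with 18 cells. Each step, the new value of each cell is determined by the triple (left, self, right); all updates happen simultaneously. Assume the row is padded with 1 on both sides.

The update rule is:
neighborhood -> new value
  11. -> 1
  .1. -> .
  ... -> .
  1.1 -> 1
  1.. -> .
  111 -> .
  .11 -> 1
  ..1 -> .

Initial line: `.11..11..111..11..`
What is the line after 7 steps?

111..11..1.1..11..
..1..11...1...11..
.....11.......11..
.....11.......11..  (fixed point — unchanged through step 7)

.....11.......11..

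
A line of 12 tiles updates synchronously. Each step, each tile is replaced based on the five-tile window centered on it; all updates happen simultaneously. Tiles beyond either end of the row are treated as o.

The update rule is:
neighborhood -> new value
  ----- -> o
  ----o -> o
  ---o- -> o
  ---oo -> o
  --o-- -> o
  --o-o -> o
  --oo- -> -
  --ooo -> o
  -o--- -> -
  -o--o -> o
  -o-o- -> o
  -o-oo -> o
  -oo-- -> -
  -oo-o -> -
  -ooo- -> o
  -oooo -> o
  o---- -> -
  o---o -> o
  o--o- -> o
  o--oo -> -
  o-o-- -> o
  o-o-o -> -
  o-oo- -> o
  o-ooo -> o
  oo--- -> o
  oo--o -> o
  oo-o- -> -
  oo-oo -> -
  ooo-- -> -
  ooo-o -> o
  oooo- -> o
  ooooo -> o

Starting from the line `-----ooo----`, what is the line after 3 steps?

step 1: o-ooooo-o-oo
step 2: o-ooooo--ooo
step 3: o-oooo-o-ooo

o-oooo-o-ooo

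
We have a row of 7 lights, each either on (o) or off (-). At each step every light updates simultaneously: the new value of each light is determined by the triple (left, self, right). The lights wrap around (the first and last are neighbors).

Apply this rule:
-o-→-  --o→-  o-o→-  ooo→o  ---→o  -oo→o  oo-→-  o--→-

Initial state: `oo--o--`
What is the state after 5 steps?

o-o--oo

step 1: o------
step 2: --oooo-
step 3: o-ooo--
step 4: --oo---
step 5: o-o--oo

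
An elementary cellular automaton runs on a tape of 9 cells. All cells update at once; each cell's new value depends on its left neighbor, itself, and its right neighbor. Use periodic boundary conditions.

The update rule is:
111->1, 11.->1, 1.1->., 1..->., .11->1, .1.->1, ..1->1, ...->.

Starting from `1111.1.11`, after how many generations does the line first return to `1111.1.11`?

1

1111.1.11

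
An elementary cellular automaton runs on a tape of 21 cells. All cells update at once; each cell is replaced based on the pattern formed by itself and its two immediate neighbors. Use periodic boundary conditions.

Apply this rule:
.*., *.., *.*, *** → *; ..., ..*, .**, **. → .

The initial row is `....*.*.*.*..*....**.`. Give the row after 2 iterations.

....********.**.....*
*....******.*..*....*

*....******.*..*....*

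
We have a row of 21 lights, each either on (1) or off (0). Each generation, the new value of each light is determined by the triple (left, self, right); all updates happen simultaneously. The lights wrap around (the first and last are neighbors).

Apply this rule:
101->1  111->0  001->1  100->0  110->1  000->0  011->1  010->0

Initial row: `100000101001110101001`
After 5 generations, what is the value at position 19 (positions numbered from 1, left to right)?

100001010011011010011
100010100111111100110
000101001100000101111
001010011100001011001
010100110100010111010
position 19 holds 0

0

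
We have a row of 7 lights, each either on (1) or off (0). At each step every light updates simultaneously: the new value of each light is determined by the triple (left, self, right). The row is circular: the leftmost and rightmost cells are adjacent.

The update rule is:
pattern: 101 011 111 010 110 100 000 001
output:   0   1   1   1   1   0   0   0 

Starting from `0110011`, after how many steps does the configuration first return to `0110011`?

1

0110011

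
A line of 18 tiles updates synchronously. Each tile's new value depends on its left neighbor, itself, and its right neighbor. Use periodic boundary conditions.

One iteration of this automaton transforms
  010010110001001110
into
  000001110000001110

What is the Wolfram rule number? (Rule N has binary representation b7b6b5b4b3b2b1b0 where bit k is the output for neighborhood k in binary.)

position 15: 111 → 1  (bit 7 = 1)
position 7: 110 → 1  (bit 6 = 1)
position 5: 101 → 1  (bit 5 = 1)
position 2: 100 → 0  (bit 4 = 0)
position 6: 011 → 1  (bit 3 = 1)
position 1: 010 → 0  (bit 2 = 0)
position 0: 001 → 0  (bit 1 = 0)
position 9: 000 → 0  (bit 0 = 0)
bits b7..b0 = 11101000 = 232

232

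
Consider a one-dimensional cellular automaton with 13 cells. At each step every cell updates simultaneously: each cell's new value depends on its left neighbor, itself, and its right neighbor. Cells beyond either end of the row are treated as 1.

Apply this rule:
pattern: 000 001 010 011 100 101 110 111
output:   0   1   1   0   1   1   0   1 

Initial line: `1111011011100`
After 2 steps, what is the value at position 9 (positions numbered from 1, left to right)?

1110100101011
1101111111101
position 9 holds 1

1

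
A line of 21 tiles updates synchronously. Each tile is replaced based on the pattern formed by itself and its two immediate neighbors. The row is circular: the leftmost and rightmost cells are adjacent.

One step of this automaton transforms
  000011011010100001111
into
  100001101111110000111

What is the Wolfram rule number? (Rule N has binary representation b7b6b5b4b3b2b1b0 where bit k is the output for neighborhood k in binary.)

position 18: 111 → 1  (bit 7 = 1)
position 5: 110 → 1  (bit 6 = 1)
position 6: 101 → 1  (bit 5 = 1)
position 0: 100 → 1  (bit 4 = 1)
position 4: 011 → 0  (bit 3 = 0)
position 10: 010 → 1  (bit 2 = 1)
position 3: 001 → 0  (bit 1 = 0)
position 1: 000 → 0  (bit 0 = 0)
bits b7..b0 = 11110100 = 244

244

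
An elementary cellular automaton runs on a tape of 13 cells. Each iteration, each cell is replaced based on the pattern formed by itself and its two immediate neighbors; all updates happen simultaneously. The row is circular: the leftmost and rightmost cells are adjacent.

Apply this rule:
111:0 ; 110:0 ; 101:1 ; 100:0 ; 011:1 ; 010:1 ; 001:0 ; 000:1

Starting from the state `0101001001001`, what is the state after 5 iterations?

1111001001001
0000001001001
0111101001001
1100011001001
0001010001001

0001010001001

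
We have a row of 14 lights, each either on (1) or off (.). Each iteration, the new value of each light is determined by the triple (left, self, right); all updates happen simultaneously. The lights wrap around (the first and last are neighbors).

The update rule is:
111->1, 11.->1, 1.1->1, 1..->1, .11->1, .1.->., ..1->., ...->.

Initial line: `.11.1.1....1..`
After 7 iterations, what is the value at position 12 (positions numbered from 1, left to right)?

1

.111.1.1....1.
.1111.1.1....1
111111.1.1....
1111111.1.1...
11111111.1.1..
111111111.1.1.
1111111111.1.1
position 12 holds 1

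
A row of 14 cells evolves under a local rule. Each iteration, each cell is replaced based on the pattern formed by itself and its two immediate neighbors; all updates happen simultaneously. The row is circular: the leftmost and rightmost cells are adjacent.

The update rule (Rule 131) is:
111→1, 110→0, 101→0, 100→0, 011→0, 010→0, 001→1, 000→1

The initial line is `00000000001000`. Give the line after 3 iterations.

11111111001000

11111111110011
11111111100101
11111111001000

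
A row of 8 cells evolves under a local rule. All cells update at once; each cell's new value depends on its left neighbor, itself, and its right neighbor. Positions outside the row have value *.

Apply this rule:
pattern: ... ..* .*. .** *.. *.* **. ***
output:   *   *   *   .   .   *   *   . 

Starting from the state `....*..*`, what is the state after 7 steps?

*.****..

.****.*.
*...****
*.**....
**.*.***
.****...
*...*.**
*.****..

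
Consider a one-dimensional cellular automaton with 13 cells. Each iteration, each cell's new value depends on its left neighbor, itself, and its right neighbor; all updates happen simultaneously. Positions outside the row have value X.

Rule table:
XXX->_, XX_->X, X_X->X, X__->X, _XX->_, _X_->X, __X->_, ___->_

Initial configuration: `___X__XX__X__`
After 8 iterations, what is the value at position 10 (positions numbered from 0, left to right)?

X

X__XX__XX_XX_
XX__XX__XX_XX
_XX__XX__XX__
X_XX__XX__XX_
XX_XX__XX__XX
_XX_XX__XX___
X_XX_XX__XX__
XX_XX_XX__XX_
position 10 holds X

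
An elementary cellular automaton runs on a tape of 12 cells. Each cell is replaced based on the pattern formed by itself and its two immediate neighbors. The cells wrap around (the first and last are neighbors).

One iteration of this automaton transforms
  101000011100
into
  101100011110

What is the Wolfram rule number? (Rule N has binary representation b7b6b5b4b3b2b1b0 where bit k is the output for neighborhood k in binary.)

220

position 8: 111 → 1  (bit 7 = 1)
position 9: 110 → 1  (bit 6 = 1)
position 1: 101 → 0  (bit 5 = 0)
position 3: 100 → 1  (bit 4 = 1)
position 7: 011 → 1  (bit 3 = 1)
position 0: 010 → 1  (bit 2 = 1)
position 6: 001 → 0  (bit 1 = 0)
position 4: 000 → 0  (bit 0 = 0)
bits b7..b0 = 11011100 = 220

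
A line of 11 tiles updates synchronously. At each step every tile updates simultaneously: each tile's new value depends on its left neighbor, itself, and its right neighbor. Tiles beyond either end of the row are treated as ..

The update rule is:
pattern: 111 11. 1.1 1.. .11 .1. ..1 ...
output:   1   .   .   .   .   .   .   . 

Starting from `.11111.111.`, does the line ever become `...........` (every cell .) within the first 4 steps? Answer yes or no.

step 1: ..111...1..
step 2: ...1.......
step 3: ...........
all cells are . at step 3

yes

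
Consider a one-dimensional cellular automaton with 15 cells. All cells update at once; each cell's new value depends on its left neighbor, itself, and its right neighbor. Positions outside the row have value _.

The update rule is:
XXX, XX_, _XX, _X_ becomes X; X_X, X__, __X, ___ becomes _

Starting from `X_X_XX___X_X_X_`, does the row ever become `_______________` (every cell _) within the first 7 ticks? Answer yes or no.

tick 1: X_X_XX___X_X_X_  (fixed point — unchanged through tick 7)
tick 7 is X_X_XX___X_X_X_, still not uniform _

no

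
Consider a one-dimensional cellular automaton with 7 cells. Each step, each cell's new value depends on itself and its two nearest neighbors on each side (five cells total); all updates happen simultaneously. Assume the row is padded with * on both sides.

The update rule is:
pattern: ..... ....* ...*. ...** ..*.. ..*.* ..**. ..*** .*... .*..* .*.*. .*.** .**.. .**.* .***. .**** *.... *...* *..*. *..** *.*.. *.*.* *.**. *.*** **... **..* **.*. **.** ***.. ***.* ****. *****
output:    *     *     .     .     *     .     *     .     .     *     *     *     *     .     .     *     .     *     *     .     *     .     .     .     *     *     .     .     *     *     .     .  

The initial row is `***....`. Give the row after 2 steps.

*.*...*

step 1: ..**.*.
step 2: *.*...*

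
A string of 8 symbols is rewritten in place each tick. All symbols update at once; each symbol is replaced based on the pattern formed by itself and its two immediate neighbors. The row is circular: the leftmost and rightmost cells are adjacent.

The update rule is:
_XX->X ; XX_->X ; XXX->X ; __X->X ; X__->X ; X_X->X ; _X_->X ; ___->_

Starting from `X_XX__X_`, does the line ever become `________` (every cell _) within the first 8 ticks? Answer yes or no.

tick 1: XXXXXXXX
tick 2: XXXXXXXX  (fixed point — unchanged through tick 8)
tick 8 is XXXXXXXX, still not uniform _

no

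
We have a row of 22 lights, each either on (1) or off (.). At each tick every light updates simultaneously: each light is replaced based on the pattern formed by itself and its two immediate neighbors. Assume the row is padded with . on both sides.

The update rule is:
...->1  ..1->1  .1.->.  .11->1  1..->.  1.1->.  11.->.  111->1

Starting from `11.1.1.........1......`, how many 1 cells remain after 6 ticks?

1......11111111..11111
..111111111111..11111.
1111111111111..11111..
111111111111..11111..1
11111111111..11111..1.
1111111111..11111..1..
count of 1: 16

16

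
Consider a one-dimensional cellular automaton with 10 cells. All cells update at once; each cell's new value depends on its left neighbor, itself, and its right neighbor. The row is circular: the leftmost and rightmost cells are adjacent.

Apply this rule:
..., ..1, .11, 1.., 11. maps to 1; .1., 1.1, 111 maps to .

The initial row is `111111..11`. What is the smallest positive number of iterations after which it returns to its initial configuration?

.....1111.
111111..11

2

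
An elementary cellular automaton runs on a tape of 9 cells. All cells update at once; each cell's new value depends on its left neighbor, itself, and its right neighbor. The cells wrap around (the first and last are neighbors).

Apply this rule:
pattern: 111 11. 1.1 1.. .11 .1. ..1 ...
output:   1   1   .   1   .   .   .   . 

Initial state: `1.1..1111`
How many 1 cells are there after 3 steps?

1..1..111
11..1..11
111..1..1
count of 1: 5

5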